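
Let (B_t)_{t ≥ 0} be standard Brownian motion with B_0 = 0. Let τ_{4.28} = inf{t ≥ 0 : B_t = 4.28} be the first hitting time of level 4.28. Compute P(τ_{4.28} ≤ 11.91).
P(τ_{4.28} ≤ 11.91) = 2(1 − Φ(4.28/√11.91)) = 2(1 − Φ(1.2402)) ≈ 0.2149

By the reflection principle for standard BM, P(τ_b ≤ t) = 2 · P(B_t ≥ b). Since B_t ~ N(0, t), P(B_t ≥ 4.28) = 1 − Φ(4.28/√t) = 1 − Φ(4.28/√11.91) = 1 − Φ(1.2402) ≈ 0.10745. Doubling: P(τ_{4.28} ≤ 11.91) ≈ 2 · 0.10745 = 0.21490 ≈ 0.2149.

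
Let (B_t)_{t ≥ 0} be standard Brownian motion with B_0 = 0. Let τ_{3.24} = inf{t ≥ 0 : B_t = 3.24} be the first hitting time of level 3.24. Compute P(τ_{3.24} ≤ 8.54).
P(τ_{3.24} ≤ 8.54) = 2(1 − Φ(3.24/√8.54)) = 2(1 − Φ(1.1087)) ≈ 0.2676

By the reflection principle for standard BM, P(τ_b ≤ t) = 2 · P(B_t ≥ b). Since B_t ~ N(0, t), P(B_t ≥ 3.24) = 1 − Φ(3.24/√t) = 1 − Φ(3.24/√8.54) = 1 − Φ(1.1087) ≈ 0.13378. Doubling: P(τ_{3.24} ≤ 8.54) ≈ 2 · 0.13378 = 0.26756 ≈ 0.2676.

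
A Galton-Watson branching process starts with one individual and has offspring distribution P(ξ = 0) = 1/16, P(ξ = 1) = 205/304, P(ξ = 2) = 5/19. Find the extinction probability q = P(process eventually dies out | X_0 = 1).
q = 19/80

The pgf is f(s) = 1/16 + 205/304·s + 5/19·s². The extinction probability q is the smallest fixed point of f in [0, 1]. Setting s = f(s):
  5/19·s² + (205/304 − 1)·s + 1/16 = 0
  5/19·s² − (1/16 + 5/19)·s + 1/16 = 0
which factors as (s − 1)·(5/19·s − 1/16) = 0, giving roots s = 1 and s = (1/16)/(5/19) = 19/80.
Mean offspring μ = 205/304 + 2·5/19 = 365/304 > 1 (supercritical), so q < 1. The extinction probability is the smaller root: q = (1/16)/(5/19) = 19/80.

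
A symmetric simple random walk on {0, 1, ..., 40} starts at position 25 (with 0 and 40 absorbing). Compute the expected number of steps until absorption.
E[τ | X_0 = 25] = 375

Let v_k = E[τ | X_0 = k]. Boundary: v_0 = v_40 = 0. Recurrence: v_k = 1 + (v_{k-1} + v_{k+1})/2 for 1 ≤ k ≤ 39. The particular solution to v_k − (v_{k-1} + v_{k+1})/2 = 1 is v_k = −k^2. Adding homogeneous solution A + B k and matching boundaries gives v_k = k (40 − k). Substituting k = 25: v_25 = 25 · 15 = 375.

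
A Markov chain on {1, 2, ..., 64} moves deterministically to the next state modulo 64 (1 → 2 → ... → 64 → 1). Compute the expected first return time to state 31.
E[T_31 | X_0 = 31] = 64

The chain cycles deterministically, so starting at state 31 it returns in exactly 64 steps. Equivalently, the stationary distribution is uniform π_j = 1/64 for every state j, so by Kac's formula E[T_31] = 1/π_31 = 64.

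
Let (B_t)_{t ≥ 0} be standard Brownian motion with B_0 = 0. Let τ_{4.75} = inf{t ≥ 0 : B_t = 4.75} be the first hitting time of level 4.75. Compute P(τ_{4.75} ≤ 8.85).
P(τ_{4.75} ≤ 8.85) = 2(1 − Φ(4.75/√8.85)) = 2(1 − Φ(1.5967)) ≈ 0.1103

By the reflection principle for standard BM, P(τ_b ≤ t) = 2 · P(B_t ≥ b). Since B_t ~ N(0, t), P(B_t ≥ 4.75) = 1 − Φ(4.75/√t) = 1 − Φ(4.75/√8.85) = 1 − Φ(1.5967) ≈ 0.05517. Doubling: P(τ_{4.75} ≤ 8.85) ≈ 2 · 0.05517 = 0.11034 ≈ 0.1103.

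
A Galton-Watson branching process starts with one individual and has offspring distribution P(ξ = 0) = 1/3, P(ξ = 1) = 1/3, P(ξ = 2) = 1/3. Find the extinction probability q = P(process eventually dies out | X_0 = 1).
q = 1

Mean offspring μ = 0·1/3 + 1·1/3 + 2·1/3 = 1 ≤ 1. For μ ≤ 1 with offspring not concentrated at 1, the Galton-Watson process goes extinct almost surely, so q = 1.
(Algebraic check: The pgf is f(s) = 1/3 + 1/3·s + 1/3·s². The extinction probability q is the smallest fixed point of f in [0, 1]. Setting s = f(s):
  1/3·s² + (1/3 − 1)·s + 1/3 = 0
  1/3·s² − (1/3 + 1/3)·s + 1/3 = 0
which factors as (s − 1)·(1/3·s − 1/3) = 0, giving roots s = 1 and s = (1/3)/(1/3) = 1. Since 1 ≥ 1, the smallest root in [0, 1] is s = 1.)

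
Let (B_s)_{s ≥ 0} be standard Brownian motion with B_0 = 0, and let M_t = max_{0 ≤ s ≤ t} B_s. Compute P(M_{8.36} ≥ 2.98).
P(M_{8.36} ≥ 2.98) = 2·P(B_{8.36} ≥ 2.98) = 2(1 − Φ(2.98/√8.36)) ≈ 0.3027

By the reflection principle for Brownian motion, P(M_t ≥ a) = 2 · P(B_t ≥ a) for a ≥ 0. Since B_t ~ N(0, t), P(B_t ≥ 2.98) = 1 − Φ(2.98/√t) = 1 − Φ(2.98/√8.36) = 1 − Φ(1.0307). So
  P(M_{8.36} ≥ 2.98) = 2(1 − Φ(1.0307)) ≈ 0.3027.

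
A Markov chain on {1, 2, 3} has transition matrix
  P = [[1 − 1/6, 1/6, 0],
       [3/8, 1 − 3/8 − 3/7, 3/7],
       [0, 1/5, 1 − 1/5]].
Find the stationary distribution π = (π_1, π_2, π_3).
π = (63/151, 28/151, 60/151)

This is a birth-death chain on three states, which satisfies detailed balance: π_1 · P_{12} = π_2 · P_{21} and π_2 · P_{23} = π_3 · P_{32}.
From π_1 · 1/6 = π_2 · 3/8: π_2/π_1 = (1/6)/(3/8) = 4/9.
From π_2 · 3/7 = π_3 · 1/5: π_3/π_2 = (3/7)/(1/5) = 15/7.
Take π_1 proportional to 1; then unnormalized π = (1, 4/9, 20/21). Normalize by dividing by the sum 151/63:
  π = (63/151, 28/151, 60/151).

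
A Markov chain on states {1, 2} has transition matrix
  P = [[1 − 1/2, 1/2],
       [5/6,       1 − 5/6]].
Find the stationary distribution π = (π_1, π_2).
π_1 = 5/8, π_2 = 3/8

Solve πP = π with π_1 + π_2 = 1. From πP = π: π_1 · (1 − 1/2) + π_2 · 5/6 = π_1 ⇒ π_2 · 5/6 = π_1 · 1/2 ⇒ π_2/π_1 = (1/2)/(5/6) = 3/5. Together with π_1 + π_2 = 1:
  π_1 = (5/6)/(1/2 + 5/6) = (5/6)/(4/3) = 5/8,
  π_2 = (1/2)/(1/2 + 5/6) = (1/2)/(4/3) = 3/8.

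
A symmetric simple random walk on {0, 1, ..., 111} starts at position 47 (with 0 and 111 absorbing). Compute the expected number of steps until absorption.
E[τ | X_0 = 47] = 3008

Let v_k = E[τ | X_0 = k]. Boundary: v_0 = v_111 = 0. Recurrence: v_k = 1 + (v_{k-1} + v_{k+1})/2 for 1 ≤ k ≤ 110. The particular solution to v_k − (v_{k-1} + v_{k+1})/2 = 1 is v_k = −k^2. Adding homogeneous solution A + B k and matching boundaries gives v_k = k (111 − k). Substituting k = 47: v_47 = 47 · 64 = 3008.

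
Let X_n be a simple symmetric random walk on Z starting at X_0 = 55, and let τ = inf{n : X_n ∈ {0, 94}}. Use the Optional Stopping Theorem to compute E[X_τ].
E[X_τ] = 55

X_n is a martingale and τ is a bounded-mean stopping time (indeed τ is finite a.s. with bounded expectation since the walk is in a bounded region). By the OST, E[X_τ] = E[X_0] = 55. Equivalently: E[X_τ] = 94 · P(hit 94 first) + 0 · P(hit 0 first) = 94 · (55/94) = 55.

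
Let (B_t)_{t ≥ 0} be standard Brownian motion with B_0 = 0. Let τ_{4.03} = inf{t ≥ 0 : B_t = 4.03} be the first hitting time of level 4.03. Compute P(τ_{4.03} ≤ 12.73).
P(τ_{4.03} ≤ 12.73) = 2(1 − Φ(4.03/√12.73)) = 2(1 − Φ(1.1295)) ≈ 0.2587

By the reflection principle for standard BM, P(τ_b ≤ t) = 2 · P(B_t ≥ b). Since B_t ~ N(0, t), P(B_t ≥ 4.03) = 1 − Φ(4.03/√t) = 1 − Φ(4.03/√12.73) = 1 − Φ(1.1295) ≈ 0.12934. Doubling: P(τ_{4.03} ≤ 12.73) ≈ 2 · 0.12934 = 0.25868 ≈ 0.2587.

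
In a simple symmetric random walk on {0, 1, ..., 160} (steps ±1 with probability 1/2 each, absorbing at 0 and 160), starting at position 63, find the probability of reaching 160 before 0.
P(hit 160 before 0) = 63/160

Let u_k = P(hit 160 before 0 | start at k). Then u_0 = 0, u_160 = 1, and u_k = u_{k-1}/2 + u_{k+1}/2 for 1 ≤ k ≤ 159. This harmonic recurrence is solved by u_k = k/160, giving u_63 = 63/160.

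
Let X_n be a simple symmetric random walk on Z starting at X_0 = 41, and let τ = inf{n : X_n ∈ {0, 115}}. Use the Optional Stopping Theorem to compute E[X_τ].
E[X_τ] = 41

X_n is a martingale and τ is a bounded-mean stopping time (indeed τ is finite a.s. with bounded expectation since the walk is in a bounded region). By the OST, E[X_τ] = E[X_0] = 41. Equivalently: E[X_τ] = 115 · P(hit 115 first) + 0 · P(hit 0 first) = 115 · (41/115) = 41.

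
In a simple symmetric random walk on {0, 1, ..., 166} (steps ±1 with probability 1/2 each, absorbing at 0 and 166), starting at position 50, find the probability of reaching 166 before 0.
P(hit 166 before 0) = 50/166 = 25/83

Let u_k = P(hit 166 before 0 | start at k). Then u_0 = 0, u_166 = 1, and u_k = u_{k-1}/2 + u_{k+1}/2 for 1 ≤ k ≤ 165. This harmonic recurrence is solved by u_k = k/166, giving u_50 = 50/166 = 25/83.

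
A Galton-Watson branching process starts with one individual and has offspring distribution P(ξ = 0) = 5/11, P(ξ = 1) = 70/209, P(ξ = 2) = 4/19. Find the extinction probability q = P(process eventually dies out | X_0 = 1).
q = 1

Mean offspring μ = 0·5/11 + 1·70/209 + 2·4/19 = 158/209 ≤ 1. For μ ≤ 1 with offspring not concentrated at 1, the Galton-Watson process goes extinct almost surely, so q = 1.
(Algebraic check: The pgf is f(s) = 5/11 + 70/209·s + 4/19·s². The extinction probability q is the smallest fixed point of f in [0, 1]. Setting s = f(s):
  4/19·s² + (70/209 − 1)·s + 5/11 = 0
  4/19·s² − (5/11 + 4/19)·s + 5/11 = 0
which factors as (s − 1)·(4/19·s − 5/11) = 0, giving roots s = 1 and s = (5/11)/(4/19) = 95/44. Since 95/44 ≥ 1, the smallest root in [0, 1] is s = 1.)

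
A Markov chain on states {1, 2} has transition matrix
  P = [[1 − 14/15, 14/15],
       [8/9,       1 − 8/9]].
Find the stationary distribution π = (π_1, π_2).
π_1 = 20/41, π_2 = 21/41

Solve πP = π with π_1 + π_2 = 1. From πP = π: π_1 · (1 − 14/15) + π_2 · 8/9 = π_1 ⇒ π_2 · 8/9 = π_1 · 14/15 ⇒ π_2/π_1 = (14/15)/(8/9) = 21/20. Together with π_1 + π_2 = 1:
  π_1 = (8/9)/(14/15 + 8/9) = (8/9)/(82/45) = 20/41,
  π_2 = (14/15)/(14/15 + 8/9) = (14/15)/(82/45) = 21/41.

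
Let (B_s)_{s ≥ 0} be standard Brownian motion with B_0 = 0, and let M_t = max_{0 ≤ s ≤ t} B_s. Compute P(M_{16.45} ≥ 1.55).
P(M_{16.45} ≥ 1.55) = 2·P(B_{16.45} ≥ 1.55) = 2(1 − Φ(1.55/√16.45)) ≈ 0.7023

By the reflection principle for Brownian motion, P(M_t ≥ a) = 2 · P(B_t ≥ a) for a ≥ 0. Since B_t ~ N(0, t), P(B_t ≥ 1.55) = 1 − Φ(1.55/√t) = 1 − Φ(1.55/√16.45) = 1 − Φ(0.3822). So
  P(M_{16.45} ≥ 1.55) = 2(1 − Φ(0.3822)) ≈ 0.7023.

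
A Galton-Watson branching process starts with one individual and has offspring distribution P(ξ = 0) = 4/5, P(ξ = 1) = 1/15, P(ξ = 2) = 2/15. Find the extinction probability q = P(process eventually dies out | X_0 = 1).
q = 1

Mean offspring μ = 0·4/5 + 1·1/15 + 2·2/15 = 1/3 ≤ 1. For μ ≤ 1 with offspring not concentrated at 1, the Galton-Watson process goes extinct almost surely, so q = 1.
(Algebraic check: The pgf is f(s) = 4/5 + 1/15·s + 2/15·s². The extinction probability q is the smallest fixed point of f in [0, 1]. Setting s = f(s):
  2/15·s² + (1/15 − 1)·s + 4/5 = 0
  2/15·s² − (4/5 + 2/15)·s + 4/5 = 0
which factors as (s − 1)·(2/15·s − 4/5) = 0, giving roots s = 1 and s = (4/5)/(2/15) = 6. Since 6 ≥ 1, the smallest root in [0, 1] is s = 1.)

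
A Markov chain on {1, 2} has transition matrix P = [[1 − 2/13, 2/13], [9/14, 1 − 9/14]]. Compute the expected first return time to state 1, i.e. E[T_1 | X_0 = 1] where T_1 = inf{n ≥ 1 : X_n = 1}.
E[T_1 | X_0 = 1] = 1/π_1 = 145/117

For an irreducible recurrent Markov chain with stationary distribution π, E[T_i | X_0 = i] = 1/π_i (Kac's formula). Here π_1 = (9/14)/(2/13 + 9/14) = (9/14)/(145/182) = 117/145, so E[T_1 | X_0 = 1] = 1/π_1 = (2/13 + 9/14)/(9/14) = (145/182)/(9/14) = 145/117.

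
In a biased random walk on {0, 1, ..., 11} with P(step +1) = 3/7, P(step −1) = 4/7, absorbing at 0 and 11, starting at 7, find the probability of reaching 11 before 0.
P(hit 11 before 0) = (1 − (4/3)^7) / (1 − (4/3)^11) = 1149957/4017157

Let u_k denote P(reach 11 before 0 | start at k). Boundary: u_0 = 0, u_11 = 1. Recurrence: u_k = 3/7·u_{k+1} + 4/7·u_{k-1} for 1 ≤ k ≤ 10. Try u_k = A + B·r^k with r = q/p = (4/7)/(3/7) = 4/3. Substitution satisfies the recurrence; boundary conditions give:
  u_k = (1 − r^k) / (1 − r^N) = (1 − (4/3)^7) / (1 − (4/3)^11) = 1149957/4017157.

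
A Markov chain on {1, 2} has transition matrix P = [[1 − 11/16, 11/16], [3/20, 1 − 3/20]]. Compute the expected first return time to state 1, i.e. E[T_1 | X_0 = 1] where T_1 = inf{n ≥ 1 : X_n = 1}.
E[T_1 | X_0 = 1] = 1/π_1 = 67/12

For an irreducible recurrent Markov chain with stationary distribution π, E[T_i | X_0 = i] = 1/π_i (Kac's formula). Here π_1 = (3/20)/(11/16 + 3/20) = (3/20)/(67/80) = 12/67, so E[T_1 | X_0 = 1] = 1/π_1 = (11/16 + 3/20)/(3/20) = (67/80)/(3/20) = 67/12.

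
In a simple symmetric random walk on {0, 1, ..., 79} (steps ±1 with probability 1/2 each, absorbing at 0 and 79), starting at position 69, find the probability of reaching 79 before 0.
P(hit 79 before 0) = 69/79

Let u_k = P(hit 79 before 0 | start at k). Then u_0 = 0, u_79 = 1, and u_k = u_{k-1}/2 + u_{k+1}/2 for 1 ≤ k ≤ 78. This harmonic recurrence is solved by u_k = k/79, giving u_69 = 69/79.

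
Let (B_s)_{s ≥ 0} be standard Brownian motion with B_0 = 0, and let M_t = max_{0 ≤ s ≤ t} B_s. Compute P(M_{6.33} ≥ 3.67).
P(M_{6.33} ≥ 3.67) = 2·P(B_{6.33} ≥ 3.67) = 2(1 − Φ(3.67/√6.33)) ≈ 0.1446

By the reflection principle for Brownian motion, P(M_t ≥ a) = 2 · P(B_t ≥ a) for a ≥ 0. Since B_t ~ N(0, t), P(B_t ≥ 3.67) = 1 − Φ(3.67/√t) = 1 − Φ(3.67/√6.33) = 1 − Φ(1.4587). So
  P(M_{6.33} ≥ 3.67) = 2(1 − Φ(1.4587)) ≈ 0.1446.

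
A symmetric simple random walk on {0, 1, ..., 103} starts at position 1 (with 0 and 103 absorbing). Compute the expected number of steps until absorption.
E[τ | X_0 = 1] = 102

Let v_k = E[τ | X_0 = k]. Boundary: v_0 = v_103 = 0. Recurrence: v_k = 1 + (v_{k-1} + v_{k+1})/2 for 1 ≤ k ≤ 102. The particular solution to v_k − (v_{k-1} + v_{k+1})/2 = 1 is v_k = −k^2. Adding homogeneous solution A + B k and matching boundaries gives v_k = k (103 − k). Substituting k = 1: v_1 = 1 · 102 = 102.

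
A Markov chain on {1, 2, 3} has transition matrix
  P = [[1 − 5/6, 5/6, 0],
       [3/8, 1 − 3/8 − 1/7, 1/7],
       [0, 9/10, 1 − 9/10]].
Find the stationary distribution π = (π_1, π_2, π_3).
π = (567/2027, 1260/2027, 200/2027)

This is a birth-death chain on three states, which satisfies detailed balance: π_1 · P_{12} = π_2 · P_{21} and π_2 · P_{23} = π_3 · P_{32}.
From π_1 · 5/6 = π_2 · 3/8: π_2/π_1 = (5/6)/(3/8) = 20/9.
From π_2 · 1/7 = π_3 · 9/10: π_3/π_2 = (1/7)/(9/10) = 10/63.
Take π_1 proportional to 1; then unnormalized π = (1, 20/9, 200/567). Normalize by dividing by the sum 2027/567:
  π = (567/2027, 1260/2027, 200/2027).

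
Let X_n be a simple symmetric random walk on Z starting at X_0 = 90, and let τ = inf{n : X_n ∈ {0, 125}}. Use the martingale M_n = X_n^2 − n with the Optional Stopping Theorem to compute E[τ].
E[τ] = 3150

M_n = X_n^2 − n is a martingale (since E[X_{n+1}^2 | F_n] = X_n^2 + 1). By OST (τ has finite mean in a bounded region), E[M_τ] = E[M_0] = X_0^2 − 0 = 90^2 = 8100. Also E[M_τ] = E[X_τ^2] − E[τ]. The walk exits at 0 or 125, with P(hit 125 first) = 90/125, so E[X_τ^2] = 125^2 · 90/125 + 0 = 11250. Thus E[τ] = E[X_τ^2] − E[M_τ] = 11250 − 8100 = 3150 = 90(125 − 90) = 3150.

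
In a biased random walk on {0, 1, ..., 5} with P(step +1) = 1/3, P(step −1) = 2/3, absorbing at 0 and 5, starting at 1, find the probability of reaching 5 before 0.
P(hit 5 before 0) = (1 − (2)^1) / (1 − (2)^5) = 1/31

Let u_k denote P(reach 5 before 0 | start at k). Boundary: u_0 = 0, u_5 = 1. Recurrence: u_k = 1/3·u_{k+1} + 2/3·u_{k-1} for 1 ≤ k ≤ 4. Try u_k = A + B·r^k with r = q/p = (2/3)/(1/3) = 2. Substitution satisfies the recurrence; boundary conditions give:
  u_k = (1 − r^k) / (1 − r^N) = (1 − (2)^1) / (1 − (2)^5) = 1/31.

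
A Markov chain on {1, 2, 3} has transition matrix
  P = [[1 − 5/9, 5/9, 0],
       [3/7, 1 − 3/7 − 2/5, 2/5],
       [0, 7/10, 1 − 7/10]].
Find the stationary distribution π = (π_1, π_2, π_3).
π = (27/82, 35/82, 10/41)

This is a birth-death chain on three states, which satisfies detailed balance: π_1 · P_{12} = π_2 · P_{21} and π_2 · P_{23} = π_3 · P_{32}.
From π_1 · 5/9 = π_2 · 3/7: π_2/π_1 = (5/9)/(3/7) = 35/27.
From π_2 · 2/5 = π_3 · 7/10: π_3/π_2 = (2/5)/(7/10) = 4/7.
Take π_1 proportional to 1; then unnormalized π = (1, 35/27, 20/27). Normalize by dividing by the sum 82/27:
  π = (27/82, 35/82, 10/41).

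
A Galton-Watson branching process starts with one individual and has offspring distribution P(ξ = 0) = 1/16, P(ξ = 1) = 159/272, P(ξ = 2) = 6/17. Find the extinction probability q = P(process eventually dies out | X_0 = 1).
q = 17/96

The pgf is f(s) = 1/16 + 159/272·s + 6/17·s². The extinction probability q is the smallest fixed point of f in [0, 1]. Setting s = f(s):
  6/17·s² + (159/272 − 1)·s + 1/16 = 0
  6/17·s² − (1/16 + 6/17)·s + 1/16 = 0
which factors as (s − 1)·(6/17·s − 1/16) = 0, giving roots s = 1 and s = (1/16)/(6/17) = 17/96.
Mean offspring μ = 159/272 + 2·6/17 = 351/272 > 1 (supercritical), so q < 1. The extinction probability is the smaller root: q = (1/16)/(6/17) = 17/96.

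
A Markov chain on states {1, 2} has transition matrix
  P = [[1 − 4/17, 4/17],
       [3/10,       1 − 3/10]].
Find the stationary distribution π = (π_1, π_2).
π_1 = 51/91, π_2 = 40/91

Solve πP = π with π_1 + π_2 = 1. From πP = π: π_1 · (1 − 4/17) + π_2 · 3/10 = π_1 ⇒ π_2 · 3/10 = π_1 · 4/17 ⇒ π_2/π_1 = (4/17)/(3/10) = 40/51. Together with π_1 + π_2 = 1:
  π_1 = (3/10)/(4/17 + 3/10) = (3/10)/(91/170) = 51/91,
  π_2 = (4/17)/(4/17 + 3/10) = (4/17)/(91/170) = 40/91.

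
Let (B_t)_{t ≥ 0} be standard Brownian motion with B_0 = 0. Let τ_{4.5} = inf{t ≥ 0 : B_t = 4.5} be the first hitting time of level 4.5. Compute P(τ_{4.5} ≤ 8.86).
P(τ_{4.5} ≤ 8.86) = 2(1 − Φ(4.5/√8.86)) = 2(1 − Φ(1.5118)) ≈ 0.1306

By the reflection principle for standard BM, P(τ_b ≤ t) = 2 · P(B_t ≥ b). Since B_t ~ N(0, t), P(B_t ≥ 4.5) = 1 − Φ(4.5/√t) = 1 − Φ(4.5/√8.86) = 1 − Φ(1.5118) ≈ 0.06529. Doubling: P(τ_{4.5} ≤ 8.86) ≈ 2 · 0.06529 = 0.13058 ≈ 0.1306.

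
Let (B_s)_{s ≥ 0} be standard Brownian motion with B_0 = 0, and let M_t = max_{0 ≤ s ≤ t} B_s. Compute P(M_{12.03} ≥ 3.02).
P(M_{12.03} ≥ 3.02) = 2·P(B_{12.03} ≥ 3.02) = 2(1 − Φ(3.02/√12.03)) ≈ 0.3839

By the reflection principle for Brownian motion, P(M_t ≥ a) = 2 · P(B_t ≥ a) for a ≥ 0. Since B_t ~ N(0, t), P(B_t ≥ 3.02) = 1 − Φ(3.02/√t) = 1 − Φ(3.02/√12.03) = 1 − Φ(0.8707). So
  P(M_{12.03} ≥ 3.02) = 2(1 − Φ(0.8707)) ≈ 0.3839.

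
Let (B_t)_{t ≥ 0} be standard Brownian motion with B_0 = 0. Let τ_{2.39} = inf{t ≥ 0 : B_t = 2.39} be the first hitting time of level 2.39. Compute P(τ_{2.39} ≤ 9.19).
P(τ_{2.39} ≤ 9.19) = 2(1 − Φ(2.39/√9.19)) = 2(1 − Φ(0.7884)) ≈ 0.4305

By the reflection principle for standard BM, P(τ_b ≤ t) = 2 · P(B_t ≥ b). Since B_t ~ N(0, t), P(B_t ≥ 2.39) = 1 − Φ(2.39/√t) = 1 − Φ(2.39/√9.19) = 1 − Φ(0.7884) ≈ 0.21523. Doubling: P(τ_{2.39} ≤ 9.19) ≈ 2 · 0.21523 = 0.43046 ≈ 0.4305.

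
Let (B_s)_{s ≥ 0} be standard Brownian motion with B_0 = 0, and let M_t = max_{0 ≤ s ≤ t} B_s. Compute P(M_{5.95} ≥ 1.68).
P(M_{5.95} ≥ 1.68) = 2·P(B_{5.95} ≥ 1.68) = 2(1 − Φ(1.68/√5.95)) ≈ 0.4910

By the reflection principle for Brownian motion, P(M_t ≥ a) = 2 · P(B_t ≥ a) for a ≥ 0. Since B_t ~ N(0, t), P(B_t ≥ 1.68) = 1 − Φ(1.68/√t) = 1 − Φ(1.68/√5.95) = 1 − Φ(0.6887). So
  P(M_{5.95} ≥ 1.68) = 2(1 − Φ(0.6887)) ≈ 0.4910.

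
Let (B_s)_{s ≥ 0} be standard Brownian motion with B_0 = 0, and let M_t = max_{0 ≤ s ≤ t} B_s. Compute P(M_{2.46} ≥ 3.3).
P(M_{2.46} ≥ 3.3) = 2·P(B_{2.46} ≥ 3.3) = 2(1 − Φ(3.3/√2.46)) ≈ 0.0354

By the reflection principle for Brownian motion, P(M_t ≥ a) = 2 · P(B_t ≥ a) for a ≥ 0. Since B_t ~ N(0, t), P(B_t ≥ 3.3) = 1 − Φ(3.3/√t) = 1 − Φ(3.3/√2.46) = 1 − Φ(2.1040). So
  P(M_{2.46} ≥ 3.3) = 2(1 − Φ(2.1040)) ≈ 0.0354.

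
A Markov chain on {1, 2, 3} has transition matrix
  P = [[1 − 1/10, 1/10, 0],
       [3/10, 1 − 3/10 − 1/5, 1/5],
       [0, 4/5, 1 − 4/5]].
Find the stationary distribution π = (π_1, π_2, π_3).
π = (12/17, 4/17, 1/17)

This is a birth-death chain on three states, which satisfies detailed balance: π_1 · P_{12} = π_2 · P_{21} and π_2 · P_{23} = π_3 · P_{32}.
From π_1 · 1/10 = π_2 · 3/10: π_2/π_1 = (1/10)/(3/10) = 1/3.
From π_2 · 1/5 = π_3 · 4/5: π_3/π_2 = (1/5)/(4/5) = 1/4.
Take π_1 proportional to 1; then unnormalized π = (1, 1/3, 1/12). Normalize by dividing by the sum 17/12:
  π = (12/17, 4/17, 1/17).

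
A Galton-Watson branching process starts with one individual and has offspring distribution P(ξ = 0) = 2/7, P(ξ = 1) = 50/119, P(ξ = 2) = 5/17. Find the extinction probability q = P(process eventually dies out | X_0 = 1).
q = 34/35

The pgf is f(s) = 2/7 + 50/119·s + 5/17·s². The extinction probability q is the smallest fixed point of f in [0, 1]. Setting s = f(s):
  5/17·s² + (50/119 − 1)·s + 2/7 = 0
  5/17·s² − (2/7 + 5/17)·s + 2/7 = 0
which factors as (s − 1)·(5/17·s − 2/7) = 0, giving roots s = 1 and s = (2/7)/(5/17) = 34/35.
Mean offspring μ = 50/119 + 2·5/17 = 120/119 > 1 (supercritical), so q < 1. The extinction probability is the smaller root: q = (2/7)/(5/17) = 34/35.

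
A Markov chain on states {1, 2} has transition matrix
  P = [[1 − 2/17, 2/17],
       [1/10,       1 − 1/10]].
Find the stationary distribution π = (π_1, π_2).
π_1 = 17/37, π_2 = 20/37

Solve πP = π with π_1 + π_2 = 1. From πP = π: π_1 · (1 − 2/17) + π_2 · 1/10 = π_1 ⇒ π_2 · 1/10 = π_1 · 2/17 ⇒ π_2/π_1 = (2/17)/(1/10) = 20/17. Together with π_1 + π_2 = 1:
  π_1 = (1/10)/(2/17 + 1/10) = (1/10)/(37/170) = 17/37,
  π_2 = (2/17)/(2/17 + 1/10) = (2/17)/(37/170) = 20/37.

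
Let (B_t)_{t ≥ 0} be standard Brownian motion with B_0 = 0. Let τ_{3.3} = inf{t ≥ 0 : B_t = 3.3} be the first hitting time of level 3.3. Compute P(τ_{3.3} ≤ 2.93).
P(τ_{3.3} ≤ 2.93) = 2(1 − Φ(3.3/√2.93)) = 2(1 − Φ(1.9279)) ≈ 0.0539

By the reflection principle for standard BM, P(τ_b ≤ t) = 2 · P(B_t ≥ b). Since B_t ~ N(0, t), P(B_t ≥ 3.3) = 1 − Φ(3.3/√t) = 1 − Φ(3.3/√2.93) = 1 − Φ(1.9279) ≈ 0.02693. Doubling: P(τ_{3.3} ≤ 2.93) ≈ 2 · 0.02693 = 0.05386 ≈ 0.0539.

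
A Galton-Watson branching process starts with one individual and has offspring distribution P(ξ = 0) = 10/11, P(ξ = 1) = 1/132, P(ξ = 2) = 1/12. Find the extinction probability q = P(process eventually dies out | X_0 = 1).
q = 1

Mean offspring μ = 0·10/11 + 1·1/132 + 2·1/12 = 23/132 ≤ 1. For μ ≤ 1 with offspring not concentrated at 1, the Galton-Watson process goes extinct almost surely, so q = 1.
(Algebraic check: The pgf is f(s) = 10/11 + 1/132·s + 1/12·s². The extinction probability q is the smallest fixed point of f in [0, 1]. Setting s = f(s):
  1/12·s² + (1/132 − 1)·s + 10/11 = 0
  1/12·s² − (10/11 + 1/12)·s + 10/11 = 0
which factors as (s − 1)·(1/12·s − 10/11) = 0, giving roots s = 1 and s = (10/11)/(1/12) = 120/11. Since 120/11 ≥ 1, the smallest root in [0, 1] is s = 1.)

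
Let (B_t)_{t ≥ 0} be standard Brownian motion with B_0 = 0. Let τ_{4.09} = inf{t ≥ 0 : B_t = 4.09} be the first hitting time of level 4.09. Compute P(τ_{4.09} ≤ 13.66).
P(τ_{4.09} ≤ 13.66) = 2(1 − Φ(4.09/√13.66)) = 2(1 − Φ(1.1066)) ≈ 0.2685

By the reflection principle for standard BM, P(τ_b ≤ t) = 2 · P(B_t ≥ b). Since B_t ~ N(0, t), P(B_t ≥ 4.09) = 1 − Φ(4.09/√t) = 1 − Φ(4.09/√13.66) = 1 − Φ(1.1066) ≈ 0.13423. Doubling: P(τ_{4.09} ≤ 13.66) ≈ 2 · 0.13423 = 0.26846 ≈ 0.2685.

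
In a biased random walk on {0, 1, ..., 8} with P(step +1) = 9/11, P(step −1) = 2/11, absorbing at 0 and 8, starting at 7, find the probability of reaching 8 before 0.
P(hit 8 before 0) = (1 − (2/9)^7) / (1 − (2/9)^8) = 6149367/6149495

Let u_k denote P(reach 8 before 0 | start at k). Boundary: u_0 = 0, u_8 = 1. Recurrence: u_k = 9/11·u_{k+1} + 2/11·u_{k-1} for 1 ≤ k ≤ 7. Try u_k = A + B·r^k with r = q/p = (2/11)/(9/11) = 2/9. Substitution satisfies the recurrence; boundary conditions give:
  u_k = (1 − r^k) / (1 − r^N) = (1 − (2/9)^7) / (1 − (2/9)^8) = 6149367/6149495.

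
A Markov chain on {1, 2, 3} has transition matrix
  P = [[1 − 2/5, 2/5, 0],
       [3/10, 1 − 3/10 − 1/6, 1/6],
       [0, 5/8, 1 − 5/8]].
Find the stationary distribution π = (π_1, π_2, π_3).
π = (45/121, 60/121, 16/121)

This is a birth-death chain on three states, which satisfies detailed balance: π_1 · P_{12} = π_2 · P_{21} and π_2 · P_{23} = π_3 · P_{32}.
From π_1 · 2/5 = π_2 · 3/10: π_2/π_1 = (2/5)/(3/10) = 4/3.
From π_2 · 1/6 = π_3 · 5/8: π_3/π_2 = (1/6)/(5/8) = 4/15.
Take π_1 proportional to 1; then unnormalized π = (1, 4/3, 16/45). Normalize by dividing by the sum 121/45:
  π = (45/121, 60/121, 16/121).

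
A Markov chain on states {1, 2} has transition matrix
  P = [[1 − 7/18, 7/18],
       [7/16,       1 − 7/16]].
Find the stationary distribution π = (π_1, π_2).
π_1 = 9/17, π_2 = 8/17

Solve πP = π with π_1 + π_2 = 1. From πP = π: π_1 · (1 − 7/18) + π_2 · 7/16 = π_1 ⇒ π_2 · 7/16 = π_1 · 7/18 ⇒ π_2/π_1 = (7/18)/(7/16) = 8/9. Together with π_1 + π_2 = 1:
  π_1 = (7/16)/(7/18 + 7/16) = (7/16)/(119/144) = 9/17,
  π_2 = (7/18)/(7/18 + 7/16) = (7/18)/(119/144) = 8/17.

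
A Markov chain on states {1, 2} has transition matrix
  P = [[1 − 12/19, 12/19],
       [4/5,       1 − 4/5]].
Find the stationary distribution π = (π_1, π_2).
π_1 = 19/34, π_2 = 15/34

Solve πP = π with π_1 + π_2 = 1. From πP = π: π_1 · (1 − 12/19) + π_2 · 4/5 = π_1 ⇒ π_2 · 4/5 = π_1 · 12/19 ⇒ π_2/π_1 = (12/19)/(4/5) = 15/19. Together with π_1 + π_2 = 1:
  π_1 = (4/5)/(12/19 + 4/5) = (4/5)/(136/95) = 19/34,
  π_2 = (12/19)/(12/19 + 4/5) = (12/19)/(136/95) = 15/34.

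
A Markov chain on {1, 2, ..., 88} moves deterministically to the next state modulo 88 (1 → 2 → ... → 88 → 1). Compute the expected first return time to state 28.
E[T_28 | X_0 = 28] = 88

The chain cycles deterministically, so starting at state 28 it returns in exactly 88 steps. Equivalently, the stationary distribution is uniform π_j = 1/88 for every state j, so by Kac's formula E[T_28] = 1/π_28 = 88.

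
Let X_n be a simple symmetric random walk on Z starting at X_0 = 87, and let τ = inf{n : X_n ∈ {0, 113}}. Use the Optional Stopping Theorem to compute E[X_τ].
E[X_τ] = 87

X_n is a martingale and τ is a bounded-mean stopping time (indeed τ is finite a.s. with bounded expectation since the walk is in a bounded region). By the OST, E[X_τ] = E[X_0] = 87. Equivalently: E[X_τ] = 113 · P(hit 113 first) + 0 · P(hit 0 first) = 113 · (87/113) = 87.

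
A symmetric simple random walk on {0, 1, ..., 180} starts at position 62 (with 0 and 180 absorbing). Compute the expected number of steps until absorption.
E[τ | X_0 = 62] = 7316

Let v_k = E[τ | X_0 = k]. Boundary: v_0 = v_180 = 0. Recurrence: v_k = 1 + (v_{k-1} + v_{k+1})/2 for 1 ≤ k ≤ 179. The particular solution to v_k − (v_{k-1} + v_{k+1})/2 = 1 is v_k = −k^2. Adding homogeneous solution A + B k and matching boundaries gives v_k = k (180 − k). Substituting k = 62: v_62 = 62 · 118 = 7316.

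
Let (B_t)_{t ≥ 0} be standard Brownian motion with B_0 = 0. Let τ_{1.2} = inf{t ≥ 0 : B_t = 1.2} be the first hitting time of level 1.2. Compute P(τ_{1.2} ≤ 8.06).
P(τ_{1.2} ≤ 8.06) = 2(1 − Φ(1.2/√8.06)) = 2(1 − Φ(0.4227)) ≈ 0.6725

By the reflection principle for standard BM, P(τ_b ≤ t) = 2 · P(B_t ≥ b). Since B_t ~ N(0, t), P(B_t ≥ 1.2) = 1 − Φ(1.2/√t) = 1 − Φ(1.2/√8.06) = 1 − Φ(0.4227) ≈ 0.33626. Doubling: P(τ_{1.2} ≤ 8.06) ≈ 2 · 0.33626 = 0.67252 ≈ 0.6725.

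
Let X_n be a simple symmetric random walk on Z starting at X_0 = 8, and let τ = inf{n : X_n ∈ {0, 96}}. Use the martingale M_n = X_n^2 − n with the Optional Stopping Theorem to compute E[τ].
E[τ] = 704

M_n = X_n^2 − n is a martingale (since E[X_{n+1}^2 | F_n] = X_n^2 + 1). By OST (τ has finite mean in a bounded region), E[M_τ] = E[M_0] = X_0^2 − 0 = 8^2 = 64. Also E[M_τ] = E[X_τ^2] − E[τ]. The walk exits at 0 or 96, with P(hit 96 first) = 8/96, so E[X_τ^2] = 96^2 · 8/96 + 0 = 768. Thus E[τ] = E[X_τ^2] − E[M_τ] = 768 − 64 = 704 = 8(96 − 8) = 704.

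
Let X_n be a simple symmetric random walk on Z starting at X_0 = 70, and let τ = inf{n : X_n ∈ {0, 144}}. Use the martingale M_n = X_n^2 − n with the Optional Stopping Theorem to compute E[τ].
E[τ] = 5180

M_n = X_n^2 − n is a martingale (since E[X_{n+1}^2 | F_n] = X_n^2 + 1). By OST (τ has finite mean in a bounded region), E[M_τ] = E[M_0] = X_0^2 − 0 = 70^2 = 4900. Also E[M_τ] = E[X_τ^2] − E[τ]. The walk exits at 0 or 144, with P(hit 144 first) = 70/144, so E[X_τ^2] = 144^2 · 70/144 + 0 = 10080. Thus E[τ] = E[X_τ^2] − E[M_τ] = 10080 − 4900 = 5180 = 70(144 − 70) = 5180.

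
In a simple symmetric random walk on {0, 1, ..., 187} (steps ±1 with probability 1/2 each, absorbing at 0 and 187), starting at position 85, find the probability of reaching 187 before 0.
P(hit 187 before 0) = 85/187 = 5/11

Let u_k = P(hit 187 before 0 | start at k). Then u_0 = 0, u_187 = 1, and u_k = u_{k-1}/2 + u_{k+1}/2 for 1 ≤ k ≤ 186. This harmonic recurrence is solved by u_k = k/187, giving u_85 = 85/187 = 5/11.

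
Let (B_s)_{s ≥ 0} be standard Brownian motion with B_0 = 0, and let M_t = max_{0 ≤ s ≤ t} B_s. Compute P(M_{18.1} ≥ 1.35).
P(M_{18.1} ≥ 1.35) = 2·P(B_{18.1} ≥ 1.35) = 2(1 − Φ(1.35/√18.1)) ≈ 0.7510

By the reflection principle for Brownian motion, P(M_t ≥ a) = 2 · P(B_t ≥ a) for a ≥ 0. Since B_t ~ N(0, t), P(B_t ≥ 1.35) = 1 − Φ(1.35/√t) = 1 − Φ(1.35/√18.1) = 1 − Φ(0.3173). So
  P(M_{18.1} ≥ 1.35) = 2(1 − Φ(0.3173)) ≈ 0.7510.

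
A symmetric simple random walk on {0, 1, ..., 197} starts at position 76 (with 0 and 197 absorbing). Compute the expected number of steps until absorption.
E[τ | X_0 = 76] = 9196

Let v_k = E[τ | X_0 = k]. Boundary: v_0 = v_197 = 0. Recurrence: v_k = 1 + (v_{k-1} + v_{k+1})/2 for 1 ≤ k ≤ 196. The particular solution to v_k − (v_{k-1} + v_{k+1})/2 = 1 is v_k = −k^2. Adding homogeneous solution A + B k and matching boundaries gives v_k = k (197 − k). Substituting k = 76: v_76 = 76 · 121 = 9196.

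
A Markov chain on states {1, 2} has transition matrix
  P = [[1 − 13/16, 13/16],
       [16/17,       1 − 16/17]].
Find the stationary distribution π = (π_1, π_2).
π_1 = 256/477, π_2 = 221/477

Solve πP = π with π_1 + π_2 = 1. From πP = π: π_1 · (1 − 13/16) + π_2 · 16/17 = π_1 ⇒ π_2 · 16/17 = π_1 · 13/16 ⇒ π_2/π_1 = (13/16)/(16/17) = 221/256. Together with π_1 + π_2 = 1:
  π_1 = (16/17)/(13/16 + 16/17) = (16/17)/(477/272) = 256/477,
  π_2 = (13/16)/(13/16 + 16/17) = (13/16)/(477/272) = 221/477.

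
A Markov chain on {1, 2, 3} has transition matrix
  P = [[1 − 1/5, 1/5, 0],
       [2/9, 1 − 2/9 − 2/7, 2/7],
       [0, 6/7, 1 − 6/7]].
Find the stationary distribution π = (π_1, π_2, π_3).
π = (5/11, 9/22, 3/22)

This is a birth-death chain on three states, which satisfies detailed balance: π_1 · P_{12} = π_2 · P_{21} and π_2 · P_{23} = π_3 · P_{32}.
From π_1 · 1/5 = π_2 · 2/9: π_2/π_1 = (1/5)/(2/9) = 9/10.
From π_2 · 2/7 = π_3 · 6/7: π_3/π_2 = (2/7)/(6/7) = 1/3.
Take π_1 proportional to 1; then unnormalized π = (1, 9/10, 3/10). Normalize by dividing by the sum 11/5:
  π = (5/11, 9/22, 3/22).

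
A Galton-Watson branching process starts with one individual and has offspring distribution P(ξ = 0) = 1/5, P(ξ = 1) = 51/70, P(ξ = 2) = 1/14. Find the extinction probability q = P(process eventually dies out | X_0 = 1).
q = 1

Mean offspring μ = 0·1/5 + 1·51/70 + 2·1/14 = 61/70 ≤ 1. For μ ≤ 1 with offspring not concentrated at 1, the Galton-Watson process goes extinct almost surely, so q = 1.
(Algebraic check: The pgf is f(s) = 1/5 + 51/70·s + 1/14·s². The extinction probability q is the smallest fixed point of f in [0, 1]. Setting s = f(s):
  1/14·s² + (51/70 − 1)·s + 1/5 = 0
  1/14·s² − (1/5 + 1/14)·s + 1/5 = 0
which factors as (s − 1)·(1/14·s − 1/5) = 0, giving roots s = 1 and s = (1/5)/(1/14) = 14/5. Since 14/5 ≥ 1, the smallest root in [0, 1] is s = 1.)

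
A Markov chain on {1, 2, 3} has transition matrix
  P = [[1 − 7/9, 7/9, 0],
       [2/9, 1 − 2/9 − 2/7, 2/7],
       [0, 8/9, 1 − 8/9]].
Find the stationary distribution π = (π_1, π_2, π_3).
π = (8/45, 28/45, 1/5)

This is a birth-death chain on three states, which satisfies detailed balance: π_1 · P_{12} = π_2 · P_{21} and π_2 · P_{23} = π_3 · P_{32}.
From π_1 · 7/9 = π_2 · 2/9: π_2/π_1 = (7/9)/(2/9) = 7/2.
From π_2 · 2/7 = π_3 · 8/9: π_3/π_2 = (2/7)/(8/9) = 9/28.
Take π_1 proportional to 1; then unnormalized π = (1, 7/2, 9/8). Normalize by dividing by the sum 45/8:
  π = (8/45, 28/45, 1/5).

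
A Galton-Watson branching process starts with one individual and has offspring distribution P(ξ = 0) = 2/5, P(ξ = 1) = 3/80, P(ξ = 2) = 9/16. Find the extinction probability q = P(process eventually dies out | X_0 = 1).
q = 32/45

The pgf is f(s) = 2/5 + 3/80·s + 9/16·s². The extinction probability q is the smallest fixed point of f in [0, 1]. Setting s = f(s):
  9/16·s² + (3/80 − 1)·s + 2/5 = 0
  9/16·s² − (2/5 + 9/16)·s + 2/5 = 0
which factors as (s − 1)·(9/16·s − 2/5) = 0, giving roots s = 1 and s = (2/5)/(9/16) = 32/45.
Mean offspring μ = 3/80 + 2·9/16 = 93/80 > 1 (supercritical), so q < 1. The extinction probability is the smaller root: q = (2/5)/(9/16) = 32/45.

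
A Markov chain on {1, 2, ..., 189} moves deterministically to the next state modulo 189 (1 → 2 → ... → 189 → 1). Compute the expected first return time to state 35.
E[T_35 | X_0 = 35] = 189

The chain cycles deterministically, so starting at state 35 it returns in exactly 189 steps. Equivalently, the stationary distribution is uniform π_j = 1/189 for every state j, so by Kac's formula E[T_35] = 1/π_35 = 189.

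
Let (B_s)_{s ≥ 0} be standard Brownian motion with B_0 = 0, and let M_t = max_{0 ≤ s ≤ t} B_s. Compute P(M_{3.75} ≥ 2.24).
P(M_{3.75} ≥ 2.24) = 2·P(B_{3.75} ≥ 2.24) = 2(1 − Φ(2.24/√3.75)) ≈ 0.2474

By the reflection principle for Brownian motion, P(M_t ≥ a) = 2 · P(B_t ≥ a) for a ≥ 0. Since B_t ~ N(0, t), P(B_t ≥ 2.24) = 1 − Φ(2.24/√t) = 1 − Φ(2.24/√3.75) = 1 − Φ(1.1567). So
  P(M_{3.75} ≥ 2.24) = 2(1 − Φ(1.1567)) ≈ 0.2474.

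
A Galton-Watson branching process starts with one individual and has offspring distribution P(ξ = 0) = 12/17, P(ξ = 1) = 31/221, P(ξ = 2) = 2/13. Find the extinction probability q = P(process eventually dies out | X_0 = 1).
q = 1

Mean offspring μ = 0·12/17 + 1·31/221 + 2·2/13 = 99/221 ≤ 1. For μ ≤ 1 with offspring not concentrated at 1, the Galton-Watson process goes extinct almost surely, so q = 1.
(Algebraic check: The pgf is f(s) = 12/17 + 31/221·s + 2/13·s². The extinction probability q is the smallest fixed point of f in [0, 1]. Setting s = f(s):
  2/13·s² + (31/221 − 1)·s + 12/17 = 0
  2/13·s² − (12/17 + 2/13)·s + 12/17 = 0
which factors as (s − 1)·(2/13·s − 12/17) = 0, giving roots s = 1 and s = (12/17)/(2/13) = 78/17. Since 78/17 ≥ 1, the smallest root in [0, 1] is s = 1.)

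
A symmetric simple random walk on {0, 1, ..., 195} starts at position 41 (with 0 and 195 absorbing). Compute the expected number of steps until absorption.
E[τ | X_0 = 41] = 6314

Let v_k = E[τ | X_0 = k]. Boundary: v_0 = v_195 = 0. Recurrence: v_k = 1 + (v_{k-1} + v_{k+1})/2 for 1 ≤ k ≤ 194. The particular solution to v_k − (v_{k-1} + v_{k+1})/2 = 1 is v_k = −k^2. Adding homogeneous solution A + B k and matching boundaries gives v_k = k (195 − k). Substituting k = 41: v_41 = 41 · 154 = 6314.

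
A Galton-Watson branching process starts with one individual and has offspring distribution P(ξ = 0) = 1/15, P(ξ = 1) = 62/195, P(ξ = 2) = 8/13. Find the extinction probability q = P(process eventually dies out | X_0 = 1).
q = 13/120

The pgf is f(s) = 1/15 + 62/195·s + 8/13·s². The extinction probability q is the smallest fixed point of f in [0, 1]. Setting s = f(s):
  8/13·s² + (62/195 − 1)·s + 1/15 = 0
  8/13·s² − (1/15 + 8/13)·s + 1/15 = 0
which factors as (s − 1)·(8/13·s − 1/15) = 0, giving roots s = 1 and s = (1/15)/(8/13) = 13/120.
Mean offspring μ = 62/195 + 2·8/13 = 302/195 > 1 (supercritical), so q < 1. The extinction probability is the smaller root: q = (1/15)/(8/13) = 13/120.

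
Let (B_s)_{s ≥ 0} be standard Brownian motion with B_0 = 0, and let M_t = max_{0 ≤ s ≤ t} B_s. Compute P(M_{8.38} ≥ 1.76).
P(M_{8.38} ≥ 1.76) = 2·P(B_{8.38} ≥ 1.76) = 2(1 − Φ(1.76/√8.38)) ≈ 0.5432

By the reflection principle for Brownian motion, P(M_t ≥ a) = 2 · P(B_t ≥ a) for a ≥ 0. Since B_t ~ N(0, t), P(B_t ≥ 1.76) = 1 − Φ(1.76/√t) = 1 − Φ(1.76/√8.38) = 1 − Φ(0.6080). So
  P(M_{8.38} ≥ 1.76) = 2(1 − Φ(0.6080)) ≈ 0.5432.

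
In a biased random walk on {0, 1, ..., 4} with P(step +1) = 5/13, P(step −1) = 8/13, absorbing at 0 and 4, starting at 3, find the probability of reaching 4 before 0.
P(hit 4 before 0) = (1 − (8/5)^3) / (1 − (8/5)^4) = 645/1157

Let u_k denote P(reach 4 before 0 | start at k). Boundary: u_0 = 0, u_4 = 1. Recurrence: u_k = 5/13·u_{k+1} + 8/13·u_{k-1} for 1 ≤ k ≤ 3. Try u_k = A + B·r^k with r = q/p = (8/13)/(5/13) = 8/5. Substitution satisfies the recurrence; boundary conditions give:
  u_k = (1 − r^k) / (1 − r^N) = (1 − (8/5)^3) / (1 − (8/5)^4) = 645/1157.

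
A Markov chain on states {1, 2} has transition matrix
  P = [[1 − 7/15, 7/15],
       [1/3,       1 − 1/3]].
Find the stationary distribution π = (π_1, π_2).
π_1 = 5/12, π_2 = 7/12

Solve πP = π with π_1 + π_2 = 1. From πP = π: π_1 · (1 − 7/15) + π_2 · 1/3 = π_1 ⇒ π_2 · 1/3 = π_1 · 7/15 ⇒ π_2/π_1 = (7/15)/(1/3) = 7/5. Together with π_1 + π_2 = 1:
  π_1 = (1/3)/(7/15 + 1/3) = (1/3)/(4/5) = 5/12,
  π_2 = (7/15)/(7/15 + 1/3) = (7/15)/(4/5) = 7/12.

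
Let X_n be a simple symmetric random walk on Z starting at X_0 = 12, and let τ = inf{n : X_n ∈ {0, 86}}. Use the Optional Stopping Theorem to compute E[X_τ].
E[X_τ] = 12

X_n is a martingale and τ is a bounded-mean stopping time (indeed τ is finite a.s. with bounded expectation since the walk is in a bounded region). By the OST, E[X_τ] = E[X_0] = 12. Equivalently: E[X_τ] = 86 · P(hit 86 first) + 0 · P(hit 0 first) = 86 · (12/86) = 12.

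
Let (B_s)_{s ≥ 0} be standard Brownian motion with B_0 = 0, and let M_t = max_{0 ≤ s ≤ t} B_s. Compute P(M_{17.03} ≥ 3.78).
P(M_{17.03} ≥ 3.78) = 2·P(B_{17.03} ≥ 3.78) = 2(1 − Φ(3.78/√17.03)) ≈ 0.3597

By the reflection principle for Brownian motion, P(M_t ≥ a) = 2 · P(B_t ≥ a) for a ≥ 0. Since B_t ~ N(0, t), P(B_t ≥ 3.78) = 1 − Φ(3.78/√t) = 1 − Φ(3.78/√17.03) = 1 − Φ(0.9160). So
  P(M_{17.03} ≥ 3.78) = 2(1 − Φ(0.9160)) ≈ 0.3597.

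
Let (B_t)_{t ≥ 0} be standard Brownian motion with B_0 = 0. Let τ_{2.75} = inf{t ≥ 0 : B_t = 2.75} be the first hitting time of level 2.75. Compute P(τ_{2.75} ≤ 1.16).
P(τ_{2.75} ≤ 1.16) = 2(1 − Φ(2.75/√1.16)) = 2(1 − Φ(2.5533)) ≈ 0.0107

By the reflection principle for standard BM, P(τ_b ≤ t) = 2 · P(B_t ≥ b). Since B_t ~ N(0, t), P(B_t ≥ 2.75) = 1 − Φ(2.75/√t) = 1 − Φ(2.75/√1.16) = 1 − Φ(2.5533) ≈ 0.00534. Doubling: P(τ_{2.75} ≤ 1.16) ≈ 2 · 0.00534 = 0.01068 ≈ 0.0107.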